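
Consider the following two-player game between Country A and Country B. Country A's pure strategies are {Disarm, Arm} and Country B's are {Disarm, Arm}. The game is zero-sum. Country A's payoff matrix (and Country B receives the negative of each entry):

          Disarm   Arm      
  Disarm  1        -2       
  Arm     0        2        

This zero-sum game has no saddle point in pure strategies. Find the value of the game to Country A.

Country A's indifference between Disarm and Arm determines Country B's mixing probability q:
  Country A's payoff to Disarm: q·1 + (1−q)·(-2) = 3q - 2
  Country A's payoff to Arm: q·0 + (1−q)·2 = -2q + 2
  3q - 2 = -2q + 2  ⇒  5q = 4  ⇒  q = 4/5.
The value is Country A's expected payoff against this mix (using Disarm): (4/5)·1 + (1/5)·(-2) = 2/5.

v = 2/5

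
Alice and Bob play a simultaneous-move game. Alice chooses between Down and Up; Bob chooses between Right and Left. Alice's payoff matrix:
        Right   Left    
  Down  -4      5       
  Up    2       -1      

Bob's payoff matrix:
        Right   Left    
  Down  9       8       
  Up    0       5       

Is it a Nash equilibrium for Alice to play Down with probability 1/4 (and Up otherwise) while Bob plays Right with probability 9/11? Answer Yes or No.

No

Given Alice's mix p = 1/4, Bob's payoff from Right is 9/4 but from Left is 23/4. Bob strictly prefers Left, so Bob would not mix.
So the proposed profile is not a Nash equilibrium.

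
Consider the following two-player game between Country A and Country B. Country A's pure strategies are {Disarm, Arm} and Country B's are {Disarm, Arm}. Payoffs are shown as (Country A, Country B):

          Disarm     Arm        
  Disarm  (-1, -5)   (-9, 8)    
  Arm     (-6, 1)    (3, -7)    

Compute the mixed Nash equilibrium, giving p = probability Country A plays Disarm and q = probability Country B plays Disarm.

Country B's indifference between Disarm and Arm determines Country A's mixing probability p:
  Country B's payoff to Disarm: p·(-5) + (1−p)·1 = -6p + 1
  Country B's payoff to Arm: p·8 + (1−p)·(-7) = 15p - 7
  -6p + 1 = 15p - 7  ⇒  -21p = -8  ⇒  p = 8/21.
Set Country A's expected payoff from Disarm equal to that from Arm:
  Country A's expected payoff from Disarm: q·(-1) + (1−q)·(-9) = 8q - 9
  Country A's expected payoff from Arm: q·(-6) + (1−q)·3 = -9q + 3
  8q - 9 = -9q + 3  ⇒  17q = 12  ⇒  q = 12/17.

p = 8/21, q = 12/17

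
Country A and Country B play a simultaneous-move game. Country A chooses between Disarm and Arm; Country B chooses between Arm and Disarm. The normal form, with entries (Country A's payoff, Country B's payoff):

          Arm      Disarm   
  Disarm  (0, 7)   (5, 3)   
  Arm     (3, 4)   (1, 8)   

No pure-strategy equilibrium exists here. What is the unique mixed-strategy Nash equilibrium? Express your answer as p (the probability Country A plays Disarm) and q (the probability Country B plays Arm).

Country A's mix must leave Country B indifferent between Arm and Disarm.
  Country B's expected payoff from Arm: p·7 + (1−p)·4 = 3p + 4
  Country B's expected payoff from Disarm: p·3 + (1−p)·8 = -5p + 8
  3p + 4 = -5p + 8  ⇒  8p = 4  ⇒  p = 1/2.
Set Country A's expected payoff from Disarm equal to that from Arm:
  Country A's expected payoff from Disarm: q·0 + (1−q)·5 = -5q + 5
  Country A's expected payoff from Arm: q·3 + (1−q)·1 = 2q + 1
  -5q + 5 = 2q + 1  ⇒  -7q = -4  ⇒  q = 4/7.

p = 1/2, q = 4/7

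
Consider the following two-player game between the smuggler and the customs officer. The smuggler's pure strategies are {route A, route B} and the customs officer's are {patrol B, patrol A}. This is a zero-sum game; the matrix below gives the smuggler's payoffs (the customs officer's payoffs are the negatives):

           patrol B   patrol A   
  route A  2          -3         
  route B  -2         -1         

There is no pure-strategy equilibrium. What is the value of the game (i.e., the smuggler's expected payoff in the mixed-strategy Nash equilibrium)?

In a mixed equilibrium the smuggler is indifferent between route A and route B; this condition fixes q.
  the smuggler's expected payoff from route A: q·2 + (1−q)·(-3) = 5q - 3
  the smuggler's expected payoff from route B: q·(-2) + (1−q)·(-1) = -q - 1
  5q - 3 = -q - 1  ⇒  6q = 2  ⇒  q = 1/3.
The value is the smuggler's expected payoff against this mix (using route A): (1/3)·2 + (2/3)·(-3) = -4/3.

v = -4/3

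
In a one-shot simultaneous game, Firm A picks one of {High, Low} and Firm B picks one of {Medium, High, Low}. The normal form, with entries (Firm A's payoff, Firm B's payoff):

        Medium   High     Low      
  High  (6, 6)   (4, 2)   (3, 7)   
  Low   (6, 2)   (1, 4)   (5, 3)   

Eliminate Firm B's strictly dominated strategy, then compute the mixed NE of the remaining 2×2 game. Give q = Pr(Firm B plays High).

Firm B's strategy Medium is strictly dominated by Low: 7 > 6 and 3 > 2. Eliminate Medium.
Set Firm A's expected payoff from High equal to that from Low:
  Firm A's payoff to High: q·4 + (1−q)·3 = q + 3
  Firm A's payoff to Low: q·1 + (1−q)·5 = -4q + 5
  q + 3 = -4q + 5  ⇒  5q = 2  ⇒  q = 2/5.

q = 2/5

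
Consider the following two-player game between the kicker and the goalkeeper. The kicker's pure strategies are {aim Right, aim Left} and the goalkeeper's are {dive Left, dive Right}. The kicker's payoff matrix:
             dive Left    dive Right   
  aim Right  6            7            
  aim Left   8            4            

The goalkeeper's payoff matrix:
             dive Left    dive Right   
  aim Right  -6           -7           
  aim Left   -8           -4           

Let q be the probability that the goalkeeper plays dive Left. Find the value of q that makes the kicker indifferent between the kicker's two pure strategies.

q = 3/5

For the kicker to be willing to mix, the kicker must be indifferent between aim Right and aim Left, which pins down the goalkeeper's mix.
  the kicker's payoff from aim Right: q·6 + (1−q)·7 = -q + 7
  the kicker's payoff from aim Left: q·8 + (1−q)·4 = 4q + 4
  -q + 7 = 4q + 4  ⇒  -5q = -3  ⇒  q = 3/5.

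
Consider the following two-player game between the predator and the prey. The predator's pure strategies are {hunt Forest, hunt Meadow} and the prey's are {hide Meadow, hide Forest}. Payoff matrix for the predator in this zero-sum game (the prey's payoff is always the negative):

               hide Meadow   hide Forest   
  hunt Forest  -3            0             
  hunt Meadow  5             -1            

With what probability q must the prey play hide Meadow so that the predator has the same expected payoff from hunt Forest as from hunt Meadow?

q = 1/9

The prey's mix must leave the predator indifferent between hunt Forest and hunt Meadow.
  the predator's expected payoff from hunt Forest: q·(-3) + (1−q)·0 = -3q
  the predator's expected payoff from hunt Meadow: q·5 + (1−q)·(-1) = 6q - 1
  -3q = 6q - 1  ⇒  -9q = -1  ⇒  q = 1/9.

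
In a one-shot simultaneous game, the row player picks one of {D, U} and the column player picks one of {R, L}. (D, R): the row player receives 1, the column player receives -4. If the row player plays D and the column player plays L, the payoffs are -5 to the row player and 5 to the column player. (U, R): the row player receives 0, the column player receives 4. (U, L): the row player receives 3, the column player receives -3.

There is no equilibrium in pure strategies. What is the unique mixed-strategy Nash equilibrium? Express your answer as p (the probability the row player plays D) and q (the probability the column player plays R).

p = 7/16, q = 8/9

Set the column player's expected payoff from R equal to that from L:
  the column player's payoff from R: p·(-4) + (1−p)·4 = -8p + 4
  the column player's payoff from L: p·5 + (1−p)·(-3) = 8p - 3
  -8p + 4 = 8p - 3  ⇒  -16p = -7  ⇒  p = 7/16.
Set the row player's expected payoff from D equal to that from U:
  the row player's expected payoff from D: q·1 + (1−q)·(-5) = 6q - 5
  the row player's expected payoff from U: q·0 + (1−q)·3 = -3q + 3
  6q - 5 = -3q + 3  ⇒  9q = 8  ⇒  q = 8/9.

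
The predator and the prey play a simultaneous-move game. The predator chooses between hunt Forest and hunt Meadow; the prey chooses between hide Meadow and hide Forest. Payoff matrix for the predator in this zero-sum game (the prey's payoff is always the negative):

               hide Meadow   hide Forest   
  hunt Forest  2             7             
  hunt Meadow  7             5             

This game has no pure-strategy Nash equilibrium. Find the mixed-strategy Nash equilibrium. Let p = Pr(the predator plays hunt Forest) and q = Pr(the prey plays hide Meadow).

The predator's mix must leave the prey indifferent between hide Meadow and hide Forest.
  the prey's payoff from hide Meadow: p·(-2) + (1−p)·(-7) = 5p - 7
  the prey's payoff from hide Forest: p·(-7) + (1−p)·(-5) = -2p - 5
  5p - 7 = -2p - 5  ⇒  7p = 2  ⇒  p = 2/7.
The predator's indifference between hunt Forest and hunt Meadow determines the prey's mixing probability q:
  the predator's payoff from hunt Forest: q·2 + (1−q)·7 = -5q + 7
  the predator's payoff from hunt Meadow: q·7 + (1−q)·5 = 2q + 5
  -5q + 7 = 2q + 5  ⇒  -7q = -2  ⇒  q = 2/7.

p = 2/7, q = 2/7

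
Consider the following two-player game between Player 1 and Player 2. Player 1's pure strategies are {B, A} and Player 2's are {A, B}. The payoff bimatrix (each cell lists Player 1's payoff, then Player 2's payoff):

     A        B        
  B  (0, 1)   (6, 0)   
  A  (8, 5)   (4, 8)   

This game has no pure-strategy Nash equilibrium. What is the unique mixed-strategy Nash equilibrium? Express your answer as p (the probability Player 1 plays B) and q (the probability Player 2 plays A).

p = 3/4, q = 1/5

For Player 2 to be willing to mix, Player 2 must be indifferent between A and B, which pins down Player 1's mix.
  Player 2's payoff from A: p·1 + (1−p)·5 = -4p + 5
  Player 2's payoff from B: p·0 + (1−p)·8 = -8p + 8
  -4p + 5 = -8p + 8  ⇒  4p = 3  ⇒  p = 3/4.
For Player 1 to be willing to mix, Player 1 must be indifferent between B and A, which pins down Player 2's mix.
  Player 1's payoff to B: q·0 + (1−q)·6 = -6q + 6
  Player 1's payoff to A: q·8 + (1−q)·4 = 4q + 4
  -6q + 6 = 4q + 4  ⇒  -10q = -2  ⇒  q = 1/5.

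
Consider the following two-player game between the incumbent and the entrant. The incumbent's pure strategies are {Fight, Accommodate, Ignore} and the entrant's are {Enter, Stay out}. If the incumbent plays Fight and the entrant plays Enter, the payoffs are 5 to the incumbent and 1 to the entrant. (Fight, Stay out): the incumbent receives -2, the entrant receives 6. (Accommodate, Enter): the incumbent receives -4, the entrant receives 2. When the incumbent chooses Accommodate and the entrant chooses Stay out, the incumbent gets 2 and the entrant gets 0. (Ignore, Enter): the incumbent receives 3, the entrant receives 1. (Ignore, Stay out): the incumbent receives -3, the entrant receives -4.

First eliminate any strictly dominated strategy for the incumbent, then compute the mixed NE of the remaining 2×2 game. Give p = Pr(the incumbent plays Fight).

The incumbent's strategy Ignore is strictly dominated by Fight: 5 > 3 and -2 > -3. Eliminate Ignore.
Set the entrant's expected payoff from Enter equal to that from Stay out:
  the entrant's payoff from Enter: p·1 + (1−p)·2 = -p + 2
  the entrant's payoff from Stay out: p·6 + (1−p)·0 = 6p
  -p + 2 = 6p  ⇒  -7p = -2  ⇒  p = 2/7.

p = 2/7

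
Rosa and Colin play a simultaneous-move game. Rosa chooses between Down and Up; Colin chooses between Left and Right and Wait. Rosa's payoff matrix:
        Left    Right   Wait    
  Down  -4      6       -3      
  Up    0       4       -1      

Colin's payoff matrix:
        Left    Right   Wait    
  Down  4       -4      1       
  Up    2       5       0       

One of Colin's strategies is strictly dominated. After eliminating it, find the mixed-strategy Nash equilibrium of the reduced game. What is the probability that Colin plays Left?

Colin's strategy Wait is strictly dominated by Left: 4 > 1 and 2 > 0. Eliminate Wait.
Set Rosa's expected payoff from Down equal to that from Up:
  Rosa's payoff to Down: q·(-4) + (1−q)·6 = -10q + 6
  Rosa's payoff to Up: q·0 + (1−q)·4 = -4q + 4
  -10q + 6 = -4q + 4  ⇒  -6q = -2  ⇒  q = 1/3.

q = 1/3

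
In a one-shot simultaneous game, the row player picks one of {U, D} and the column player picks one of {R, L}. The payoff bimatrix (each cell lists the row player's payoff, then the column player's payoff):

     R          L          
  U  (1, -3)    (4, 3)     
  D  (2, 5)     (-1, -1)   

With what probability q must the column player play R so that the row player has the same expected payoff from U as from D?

q = 5/6

The column player's mix must leave the row player indifferent between U and D.
  the row player's payoff to U: q·1 + (1−q)·4 = -3q + 4
  the row player's payoff to D: q·2 + (1−q)·(-1) = 3q - 1
  -3q + 4 = 3q - 1  ⇒  -6q = -5  ⇒  q = 5/6.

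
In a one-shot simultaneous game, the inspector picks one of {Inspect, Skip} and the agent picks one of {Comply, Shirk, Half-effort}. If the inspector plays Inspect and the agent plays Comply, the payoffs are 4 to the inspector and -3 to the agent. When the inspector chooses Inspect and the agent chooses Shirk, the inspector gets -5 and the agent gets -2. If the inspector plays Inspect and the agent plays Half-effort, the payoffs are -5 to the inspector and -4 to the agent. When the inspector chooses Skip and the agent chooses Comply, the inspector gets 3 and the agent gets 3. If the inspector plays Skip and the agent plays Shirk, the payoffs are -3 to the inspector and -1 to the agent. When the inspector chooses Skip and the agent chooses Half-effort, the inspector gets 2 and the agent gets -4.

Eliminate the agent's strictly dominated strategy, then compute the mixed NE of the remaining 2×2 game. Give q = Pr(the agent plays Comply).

The agent's strategy Half-effort is strictly dominated by Shirk: -2 > -4 and -1 > -4. Eliminate Half-effort.
For the inspector to be willing to mix, the inspector must be indifferent between Inspect and Skip, which pins down the agent's mix.
  the inspector's payoff to Inspect: q·4 + (1−q)·(-5) = 9q - 5
  the inspector's payoff to Skip: q·3 + (1−q)·(-3) = 6q - 3
  9q - 5 = 6q - 3  ⇒  3q = 2  ⇒  q = 2/3.

q = 2/3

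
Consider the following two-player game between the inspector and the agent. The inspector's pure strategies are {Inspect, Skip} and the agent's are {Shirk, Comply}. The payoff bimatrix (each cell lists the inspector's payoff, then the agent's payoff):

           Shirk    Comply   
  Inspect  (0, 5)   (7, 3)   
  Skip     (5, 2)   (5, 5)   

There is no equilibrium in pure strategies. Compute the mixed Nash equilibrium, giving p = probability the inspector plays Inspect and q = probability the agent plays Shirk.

p = 3/5, q = 2/7

Set the agent's expected payoff from Shirk equal to that from Comply:
  the agent's payoff from Shirk: p·5 + (1−p)·2 = 3p + 2
  the agent's payoff from Comply: p·3 + (1−p)·5 = -2p + 5
  3p + 2 = -2p + 5  ⇒  5p = 3  ⇒  p = 3/5.
The agent's mix must leave the inspector indifferent between Inspect and Skip.
  the inspector's payoff to Inspect: q·0 + (1−q)·7 = -7q + 7
  the inspector's payoff to Skip: q·5 + (1−q)·5 = 5
  -7q + 7 = 5  ⇒  -7q = -2  ⇒  q = 2/7.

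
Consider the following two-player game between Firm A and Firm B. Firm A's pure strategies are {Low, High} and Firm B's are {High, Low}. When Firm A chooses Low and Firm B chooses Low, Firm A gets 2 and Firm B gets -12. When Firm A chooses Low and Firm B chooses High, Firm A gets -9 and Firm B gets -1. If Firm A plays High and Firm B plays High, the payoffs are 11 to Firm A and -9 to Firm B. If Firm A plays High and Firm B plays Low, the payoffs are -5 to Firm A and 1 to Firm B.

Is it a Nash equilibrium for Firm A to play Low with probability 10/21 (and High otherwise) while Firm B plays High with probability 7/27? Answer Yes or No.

Check Firm B's indifference given Firm A's mix p = 10/21:
  payoff from High = -109/21; payoff from Low = -109/21 — equal.
Check Firm A's indifference given Firm B's mix q = 7/27:
  payoff from Low = -23/27; payoff from High = -23/27 — equal.
Both players are indifferent, so neither can profitably deviate.

Yes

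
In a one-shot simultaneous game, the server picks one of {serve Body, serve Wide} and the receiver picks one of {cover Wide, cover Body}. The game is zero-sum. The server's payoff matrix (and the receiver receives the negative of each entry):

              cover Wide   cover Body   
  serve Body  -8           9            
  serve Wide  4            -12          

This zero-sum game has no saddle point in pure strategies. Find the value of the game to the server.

The server's indifference between serve Body and serve Wide determines the receiver's mixing probability q:
  the server's payoff to serve Body: q·(-8) + (1−q)·9 = -17q + 9
  the server's payoff to serve Wide: q·4 + (1−q)·(-12) = 16q - 12
  -17q + 9 = 16q - 12  ⇒  -33q = -21  ⇒  q = 7/11.
The value is the server's expected payoff against this mix (using serve Body): (7/11)·(-8) + (4/11)·9 = -20/11.

v = -20/11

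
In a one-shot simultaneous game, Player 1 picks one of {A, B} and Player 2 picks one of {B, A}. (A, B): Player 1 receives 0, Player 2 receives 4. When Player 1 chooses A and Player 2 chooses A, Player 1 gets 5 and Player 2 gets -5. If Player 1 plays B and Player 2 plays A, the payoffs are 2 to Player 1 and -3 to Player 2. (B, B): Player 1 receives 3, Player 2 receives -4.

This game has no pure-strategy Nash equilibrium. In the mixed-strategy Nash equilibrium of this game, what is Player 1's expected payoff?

5/2

Player 1's indifference between A and B determines Player 2's mixing probability q:
  Player 1's expected payoff from A: q·0 + (1−q)·5 = -5q + 5
  Player 1's expected payoff from B: q·3 + (1−q)·2 = q + 2
  -5q + 5 = q + 2  ⇒  -6q = -3  ⇒  q = 1/2.
At equilibrium Player 1 is indifferent across rows, so Player 1's payoff equals the payoff from A: (1/2)·0 + (1/2)·5 = 5/2.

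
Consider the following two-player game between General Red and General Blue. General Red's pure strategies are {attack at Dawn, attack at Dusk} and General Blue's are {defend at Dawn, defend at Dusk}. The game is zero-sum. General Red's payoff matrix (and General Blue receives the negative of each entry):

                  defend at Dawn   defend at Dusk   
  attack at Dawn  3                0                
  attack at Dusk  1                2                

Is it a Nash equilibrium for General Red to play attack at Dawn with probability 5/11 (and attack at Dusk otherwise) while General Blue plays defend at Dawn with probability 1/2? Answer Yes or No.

Given General Red's mix p = 5/11, General Blue's payoff from defend at Dawn is -21/11 but from defend at Dusk is -12/11. General Blue strictly prefers defend at Dusk, so General Blue would not mix.
So the proposed profile is not a Nash equilibrium.

No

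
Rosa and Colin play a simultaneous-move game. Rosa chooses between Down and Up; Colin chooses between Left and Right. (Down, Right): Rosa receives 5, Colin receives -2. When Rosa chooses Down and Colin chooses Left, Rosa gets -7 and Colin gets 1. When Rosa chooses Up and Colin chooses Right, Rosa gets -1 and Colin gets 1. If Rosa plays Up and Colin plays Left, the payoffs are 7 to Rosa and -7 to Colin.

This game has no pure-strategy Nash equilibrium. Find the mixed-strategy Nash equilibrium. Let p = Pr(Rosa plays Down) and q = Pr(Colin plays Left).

p = 8/11, q = 3/10

Colin's indifference between Left and Right determines Rosa's mixing probability p:
  Colin's payoff to Left: p·1 + (1−p)·(-7) = 8p - 7
  Colin's payoff to Right: p·(-2) + (1−p)·1 = -3p + 1
  8p - 7 = -3p + 1  ⇒  11p = 8  ⇒  p = 8/11.
Rosa's indifference between Down and Up determines Colin's mixing probability q:
  Rosa's payoff from Down: q·(-7) + (1−q)·5 = -12q + 5
  Rosa's payoff from Up: q·7 + (1−q)·(-1) = 8q - 1
  -12q + 5 = 8q - 1  ⇒  -20q = -6  ⇒  q = 3/10.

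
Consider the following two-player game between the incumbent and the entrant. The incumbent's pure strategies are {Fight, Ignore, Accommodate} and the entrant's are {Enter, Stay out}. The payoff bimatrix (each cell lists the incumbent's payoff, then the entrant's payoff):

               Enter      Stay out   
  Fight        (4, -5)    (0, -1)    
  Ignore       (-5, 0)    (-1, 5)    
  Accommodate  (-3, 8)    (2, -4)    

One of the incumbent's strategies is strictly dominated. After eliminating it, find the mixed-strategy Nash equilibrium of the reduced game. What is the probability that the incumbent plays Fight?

The incumbent's strategy Ignore is strictly dominated by Accommodate: -3 > -5 and 2 > -1. Eliminate Ignore.
The incumbent's mix must leave the entrant indifferent between Enter and Stay out.
  the entrant's payoff from Enter: p·(-5) + (1−p)·8 = -13p + 8
  the entrant's payoff from Stay out: p·(-1) + (1−p)·(-4) = 3p - 4
  -13p + 8 = 3p - 4  ⇒  -16p = -12  ⇒  p = 3/4.

p = 3/4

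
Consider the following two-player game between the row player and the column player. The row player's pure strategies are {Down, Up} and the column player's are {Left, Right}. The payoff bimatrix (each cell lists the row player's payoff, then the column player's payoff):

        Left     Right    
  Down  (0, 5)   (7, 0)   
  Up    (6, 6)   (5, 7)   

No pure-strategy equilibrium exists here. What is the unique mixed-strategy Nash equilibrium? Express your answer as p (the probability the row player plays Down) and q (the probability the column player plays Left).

In a mixed equilibrium the column player is indifferent between Left and Right; this condition fixes p.
  the column player's payoff from Left: p·5 + (1−p)·6 = -p + 6
  the column player's payoff from Right: p·0 + (1−p)·7 = -7p + 7
  -p + 6 = -7p + 7  ⇒  6p = 1  ⇒  p = 1/6.
The column player's mix must leave the row player indifferent between Down and Up.
  the row player's payoff from Down: q·0 + (1−q)·7 = -7q + 7
  the row player's payoff from Up: q·6 + (1−q)·5 = q + 5
  -7q + 7 = q + 5  ⇒  -8q = -2  ⇒  q = 1/4.

p = 1/6, q = 1/4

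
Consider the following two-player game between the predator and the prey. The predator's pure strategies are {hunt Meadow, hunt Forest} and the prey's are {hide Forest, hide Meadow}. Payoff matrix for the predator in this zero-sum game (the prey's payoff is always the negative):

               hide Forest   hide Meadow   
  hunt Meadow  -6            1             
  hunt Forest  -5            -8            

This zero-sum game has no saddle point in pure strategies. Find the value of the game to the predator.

v = -53/10

The prey's mix must leave the predator indifferent between hunt Meadow and hunt Forest.
  the predator's payoff to hunt Meadow: q·(-6) + (1−q)·1 = -7q + 1
  the predator's payoff to hunt Forest: q·(-5) + (1−q)·(-8) = 3q - 8
  -7q + 1 = 3q - 8  ⇒  -10q = -9  ⇒  q = 9/10.
The value is the predator's expected payoff against this mix (using hunt Meadow): (9/10)·(-6) + (1/10)·1 = -53/10.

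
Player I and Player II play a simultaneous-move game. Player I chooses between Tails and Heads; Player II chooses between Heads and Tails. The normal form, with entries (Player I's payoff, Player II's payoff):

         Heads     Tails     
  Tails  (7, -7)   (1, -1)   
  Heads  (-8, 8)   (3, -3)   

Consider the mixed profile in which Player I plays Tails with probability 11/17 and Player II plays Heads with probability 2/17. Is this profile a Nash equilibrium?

Check Player II's indifference given Player I's mix p = 11/17:
  payoff from Heads = -29/17; payoff from Tails = -29/17 — equal.
Check Player I's indifference given Player II's mix q = 2/17:
  payoff from Tails = 29/17; payoff from Heads = 29/17 — equal.
Both players are indifferent, so neither can profitably deviate.

Yes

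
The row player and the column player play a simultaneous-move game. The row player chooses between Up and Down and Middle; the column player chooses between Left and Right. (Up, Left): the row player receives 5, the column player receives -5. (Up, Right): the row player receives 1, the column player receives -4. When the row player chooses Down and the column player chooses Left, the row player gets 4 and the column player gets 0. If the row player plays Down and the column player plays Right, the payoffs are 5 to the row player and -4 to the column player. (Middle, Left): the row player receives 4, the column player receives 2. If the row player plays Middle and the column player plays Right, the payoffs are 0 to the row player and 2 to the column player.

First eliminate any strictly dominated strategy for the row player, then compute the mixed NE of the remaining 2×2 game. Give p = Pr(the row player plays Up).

p = 4/5

The row player's strategy Middle is strictly dominated by Up: 5 > 4 and 1 > 0. Eliminate Middle.
The row player's mix must leave the column player indifferent between Left and Right.
  the column player's payoff to Left: p·(-5) + (1−p)·0 = -5p
  the column player's payoff to Right: p·(-4) + (1−p)·(-4) = -4
  -5p = -4  ⇒  -5p = -4  ⇒  p = 4/5.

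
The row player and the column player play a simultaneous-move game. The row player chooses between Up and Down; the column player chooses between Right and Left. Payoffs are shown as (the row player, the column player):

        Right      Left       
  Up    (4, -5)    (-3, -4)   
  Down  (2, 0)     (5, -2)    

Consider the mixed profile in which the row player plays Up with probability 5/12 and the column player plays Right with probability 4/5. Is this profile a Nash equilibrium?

Given the row player's mix p = 5/12, the column player's payoff from Right is -25/12 but from Left is -17/6. The column player strictly prefers Right, so the column player would not mix.
So the proposed profile is not a Nash equilibrium.

No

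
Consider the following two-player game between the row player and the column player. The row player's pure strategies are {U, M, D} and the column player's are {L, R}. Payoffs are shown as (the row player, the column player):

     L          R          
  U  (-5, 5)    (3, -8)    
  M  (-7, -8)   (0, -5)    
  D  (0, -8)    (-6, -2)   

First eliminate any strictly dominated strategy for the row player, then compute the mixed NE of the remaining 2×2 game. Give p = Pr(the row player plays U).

The row player's strategy M is strictly dominated by U: -5 > -7 and 3 > 0. Eliminate M.
For the column player to be willing to mix, the column player must be indifferent between L and R, which pins down the row player's mix.
  the column player's payoff to L: p·5 + (1−p)·(-8) = 13p - 8
  the column player's payoff to R: p·(-8) + (1−p)·(-2) = -6p - 2
  13p - 8 = -6p - 2  ⇒  19p = 6  ⇒  p = 6/19.

p = 6/19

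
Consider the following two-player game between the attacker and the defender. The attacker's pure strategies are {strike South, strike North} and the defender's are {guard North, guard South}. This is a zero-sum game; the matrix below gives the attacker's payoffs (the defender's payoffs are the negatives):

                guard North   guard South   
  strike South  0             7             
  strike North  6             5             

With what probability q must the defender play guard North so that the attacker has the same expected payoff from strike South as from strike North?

q = 1/4

The defender's mix must leave the attacker indifferent between strike South and strike North.
  the attacker's payoff to strike South: q·0 + (1−q)·7 = -7q + 7
  the attacker's payoff to strike North: q·6 + (1−q)·5 = q + 5
  -7q + 7 = q + 5  ⇒  -8q = -2  ⇒  q = 1/4.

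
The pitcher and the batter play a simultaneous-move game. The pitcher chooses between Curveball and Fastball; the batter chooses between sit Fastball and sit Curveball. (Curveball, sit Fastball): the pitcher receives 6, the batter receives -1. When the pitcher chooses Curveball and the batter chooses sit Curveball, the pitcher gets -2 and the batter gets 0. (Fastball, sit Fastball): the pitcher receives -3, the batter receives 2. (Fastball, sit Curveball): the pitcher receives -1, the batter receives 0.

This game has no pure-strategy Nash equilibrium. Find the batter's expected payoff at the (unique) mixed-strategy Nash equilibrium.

The batter's indifference between sit Fastball and sit Curveball determines the pitcher's mixing probability p:
  the batter's expected payoff from sit Fastball: p·(-1) + (1−p)·2 = -3p + 2
  the batter's expected payoff from sit Curveball: p·0 + (1−p)·0 = 0
  -3p + 2 = 0  ⇒  -3p = -2  ⇒  p = 2/3.
At equilibrium the batter is indifferent across columns, so the batter's payoff equals the payoff from sit Fastball: (2/3)·(-1) + (1/3)·2 = 0.

0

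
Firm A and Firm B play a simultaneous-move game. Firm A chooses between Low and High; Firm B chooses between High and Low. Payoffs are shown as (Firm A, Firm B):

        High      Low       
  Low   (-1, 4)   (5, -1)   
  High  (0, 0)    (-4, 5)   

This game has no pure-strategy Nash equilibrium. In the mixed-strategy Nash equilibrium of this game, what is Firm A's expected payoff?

-2/5

For Firm A to be willing to mix, Firm A must be indifferent between Low and High, which pins down Firm B's mix.
  Firm A's payoff from Low: q·(-1) + (1−q)·5 = -6q + 5
  Firm A's payoff from High: q·0 + (1−q)·(-4) = 4q - 4
  -6q + 5 = 4q - 4  ⇒  -10q = -9  ⇒  q = 9/10.
At equilibrium Firm A is indifferent across rows, so Firm A's payoff equals the payoff from Low: (9/10)·(-1) + (1/10)·5 = -2/5.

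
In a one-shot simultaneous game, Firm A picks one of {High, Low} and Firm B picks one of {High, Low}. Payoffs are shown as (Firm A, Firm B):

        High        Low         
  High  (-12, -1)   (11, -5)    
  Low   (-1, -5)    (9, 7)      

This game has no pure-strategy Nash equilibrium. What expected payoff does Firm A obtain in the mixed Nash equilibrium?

97/13

Set Firm A's expected payoff from High equal to that from Low:
  Firm A's expected payoff from High: q·(-12) + (1−q)·11 = -23q + 11
  Firm A's expected payoff from Low: q·(-1) + (1−q)·9 = -10q + 9
  -23q + 11 = -10q + 9  ⇒  -13q = -2  ⇒  q = 2/13.
At equilibrium Firm A is indifferent across rows, so Firm A's payoff equals the payoff from High: (2/13)·(-12) + (11/13)·11 = 97/13.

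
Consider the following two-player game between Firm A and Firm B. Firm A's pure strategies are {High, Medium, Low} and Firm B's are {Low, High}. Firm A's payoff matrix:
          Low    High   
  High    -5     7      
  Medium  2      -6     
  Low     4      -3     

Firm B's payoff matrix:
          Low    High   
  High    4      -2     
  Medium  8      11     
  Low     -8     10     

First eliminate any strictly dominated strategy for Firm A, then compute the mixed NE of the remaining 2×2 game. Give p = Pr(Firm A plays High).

p = 3/4

Firm A's strategy Medium is strictly dominated by Low: 4 > 2 and -3 > -6. Eliminate Medium.
For Firm B to be willing to mix, Firm B must be indifferent between Low and High, which pins down Firm A's mix.
  Firm B's expected payoff from Low: p·4 + (1−p)·(-8) = 12p - 8
  Firm B's expected payoff from High: p·(-2) + (1−p)·10 = -12p + 10
  12p - 8 = -12p + 10  ⇒  24p = 18  ⇒  p = 3/4.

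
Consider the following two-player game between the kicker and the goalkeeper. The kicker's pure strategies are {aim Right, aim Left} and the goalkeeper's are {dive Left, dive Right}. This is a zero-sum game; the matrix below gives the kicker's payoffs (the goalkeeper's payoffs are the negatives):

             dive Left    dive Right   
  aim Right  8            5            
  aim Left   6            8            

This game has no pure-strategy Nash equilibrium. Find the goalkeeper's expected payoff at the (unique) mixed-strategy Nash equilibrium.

The goalkeeper's indifference between dive Left and dive Right determines the kicker's mixing probability p:
  the goalkeeper's payoff from dive Left: p·(-8) + (1−p)·(-6) = -2p - 6
  the goalkeeper's payoff from dive Right: p·(-5) + (1−p)·(-8) = 3p - 8
  -2p - 6 = 3p - 8  ⇒  -5p = -2  ⇒  p = 2/5.
At equilibrium the goalkeeper is indifferent across columns, so the goalkeeper's payoff equals the payoff from dive Left: (2/5)·(-8) + (3/5)·(-6) = -34/5.

-34/5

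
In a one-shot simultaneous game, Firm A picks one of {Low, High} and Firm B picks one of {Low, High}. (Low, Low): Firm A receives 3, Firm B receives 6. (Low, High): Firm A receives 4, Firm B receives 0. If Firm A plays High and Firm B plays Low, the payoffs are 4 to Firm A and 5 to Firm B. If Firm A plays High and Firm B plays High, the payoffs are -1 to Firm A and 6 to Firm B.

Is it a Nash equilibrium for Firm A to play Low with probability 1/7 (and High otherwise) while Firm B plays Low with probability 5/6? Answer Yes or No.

Check Firm B's indifference given Firm A's mix p = 1/7:
  payoff from Low = 36/7; payoff from High = 36/7 — equal.
Check Firm A's indifference given Firm B's mix q = 5/6:
  payoff from Low = 19/6; payoff from High = 19/6 — equal.
Both players are indifferent, so neither can profitably deviate.

Yes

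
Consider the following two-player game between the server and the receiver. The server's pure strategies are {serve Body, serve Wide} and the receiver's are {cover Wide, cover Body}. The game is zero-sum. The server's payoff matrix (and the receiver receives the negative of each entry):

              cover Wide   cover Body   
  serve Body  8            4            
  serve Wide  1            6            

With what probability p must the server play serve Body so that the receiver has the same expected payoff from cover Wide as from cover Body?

In a mixed equilibrium the receiver is indifferent between cover Wide and cover Body; this condition fixes p.
  the receiver's expected payoff from cover Wide: p·(-8) + (1−p)·(-1) = -7p - 1
  the receiver's expected payoff from cover Body: p·(-4) + (1−p)·(-6) = 2p - 6
  -7p - 1 = 2p - 6  ⇒  -9p = -5  ⇒  p = 5/9.

p = 5/9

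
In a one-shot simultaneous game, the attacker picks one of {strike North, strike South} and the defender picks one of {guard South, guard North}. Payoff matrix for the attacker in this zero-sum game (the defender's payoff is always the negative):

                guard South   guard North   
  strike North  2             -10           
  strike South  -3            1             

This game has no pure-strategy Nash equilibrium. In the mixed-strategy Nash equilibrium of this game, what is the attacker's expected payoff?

The attacker's indifference between strike North and strike South determines the defender's mixing probability q:
  the attacker's payoff to strike North: q·2 + (1−q)·(-10) = 12q - 10
  the attacker's payoff to strike South: q·(-3) + (1−q)·1 = -4q + 1
  12q - 10 = -4q + 1  ⇒  16q = 11  ⇒  q = 11/16.
At equilibrium the attacker is indifferent across rows, so the attacker's payoff equals the payoff from strike North: (11/16)·2 + (5/16)·(-10) = -7/4.

-7/4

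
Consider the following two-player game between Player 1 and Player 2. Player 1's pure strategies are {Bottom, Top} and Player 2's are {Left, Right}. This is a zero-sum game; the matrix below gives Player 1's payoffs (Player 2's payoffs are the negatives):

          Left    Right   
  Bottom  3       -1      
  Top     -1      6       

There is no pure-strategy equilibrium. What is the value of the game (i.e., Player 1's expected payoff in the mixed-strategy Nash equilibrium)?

For Player 1 to be willing to mix, Player 1 must be indifferent between Bottom and Top, which pins down Player 2's mix.
  Player 1's payoff to Bottom: q·3 + (1−q)·(-1) = 4q - 1
  Player 1's payoff to Top: q·(-1) + (1−q)·6 = -7q + 6
  4q - 1 = -7q + 6  ⇒  11q = 7  ⇒  q = 7/11.
The value is Player 1's expected payoff against this mix (using Bottom): (7/11)·3 + (4/11)·(-1) = 17/11.

v = 17/11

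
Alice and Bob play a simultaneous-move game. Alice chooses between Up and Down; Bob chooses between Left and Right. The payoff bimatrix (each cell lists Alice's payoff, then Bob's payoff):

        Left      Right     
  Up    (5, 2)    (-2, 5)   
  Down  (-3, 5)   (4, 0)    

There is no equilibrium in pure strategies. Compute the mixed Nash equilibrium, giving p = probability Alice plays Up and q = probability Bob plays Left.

Alice's mix must leave Bob indifferent between Left and Right.
  Bob's expected payoff from Left: p·2 + (1−p)·5 = -3p + 5
  Bob's expected payoff from Right: p·5 + (1−p)·0 = 5p
  -3p + 5 = 5p  ⇒  -8p = -5  ⇒  p = 5/8.
Set Alice's expected payoff from Up equal to that from Down:
  Alice's payoff from Up: q·5 + (1−q)·(-2) = 7q - 2
  Alice's payoff from Down: q·(-3) + (1−q)·4 = -7q + 4
  7q - 2 = -7q + 4  ⇒  14q = 6  ⇒  q = 3/7.

p = 5/8, q = 3/7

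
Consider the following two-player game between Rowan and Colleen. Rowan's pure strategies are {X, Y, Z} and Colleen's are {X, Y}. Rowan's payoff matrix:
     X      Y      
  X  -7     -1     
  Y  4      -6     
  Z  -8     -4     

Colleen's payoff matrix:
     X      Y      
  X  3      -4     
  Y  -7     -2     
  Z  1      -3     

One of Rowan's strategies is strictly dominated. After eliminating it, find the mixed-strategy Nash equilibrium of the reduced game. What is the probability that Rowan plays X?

p = 5/12

Rowan's strategy Z is strictly dominated by X: -7 > -8 and -1 > -4. Eliminate Z.
Rowan's mix must leave Colleen indifferent between X and Y.
  Colleen's payoff to X: p·3 + (1−p)·(-7) = 10p - 7
  Colleen's payoff to Y: p·(-4) + (1−p)·(-2) = -2p - 2
  10p - 7 = -2p - 2  ⇒  12p = 5  ⇒  p = 5/12.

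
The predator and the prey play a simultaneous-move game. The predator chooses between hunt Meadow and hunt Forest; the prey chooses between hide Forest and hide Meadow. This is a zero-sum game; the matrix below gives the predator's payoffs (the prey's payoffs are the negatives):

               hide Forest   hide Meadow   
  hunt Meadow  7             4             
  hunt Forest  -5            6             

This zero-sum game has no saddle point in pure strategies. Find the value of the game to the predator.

Set the predator's expected payoff from hunt Meadow equal to that from hunt Forest:
  the predator's payoff to hunt Meadow: q·7 + (1−q)·4 = 3q + 4
  the predator's payoff to hunt Forest: q·(-5) + (1−q)·6 = -11q + 6
  3q + 4 = -11q + 6  ⇒  14q = 2  ⇒  q = 1/7.
The value is the predator's expected payoff against this mix (using hunt Meadow): (1/7)·7 + (6/7)·4 = 31/7.

v = 31/7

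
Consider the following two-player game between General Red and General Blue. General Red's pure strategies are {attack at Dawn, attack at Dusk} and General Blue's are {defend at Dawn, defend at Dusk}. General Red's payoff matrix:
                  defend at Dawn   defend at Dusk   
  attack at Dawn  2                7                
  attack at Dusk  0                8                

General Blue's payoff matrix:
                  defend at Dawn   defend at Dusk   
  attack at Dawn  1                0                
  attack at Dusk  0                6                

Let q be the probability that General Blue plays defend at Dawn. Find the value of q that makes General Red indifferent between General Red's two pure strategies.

General Blue's mix must leave General Red indifferent between attack at Dawn and attack at Dusk.
  General Red's payoff to attack at Dawn: q·2 + (1−q)·7 = -5q + 7
  General Red's payoff to attack at Dusk: q·0 + (1−q)·8 = -8q + 8
  -5q + 7 = -8q + 8  ⇒  3q = 1  ⇒  q = 1/3.

q = 1/3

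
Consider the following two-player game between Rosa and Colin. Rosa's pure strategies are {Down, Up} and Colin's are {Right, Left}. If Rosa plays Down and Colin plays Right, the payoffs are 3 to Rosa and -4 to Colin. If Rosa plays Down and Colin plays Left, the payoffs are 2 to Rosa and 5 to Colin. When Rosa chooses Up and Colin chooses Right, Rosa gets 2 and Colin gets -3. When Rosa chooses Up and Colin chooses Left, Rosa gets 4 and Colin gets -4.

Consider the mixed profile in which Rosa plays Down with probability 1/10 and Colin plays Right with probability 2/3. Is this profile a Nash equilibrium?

Check Colin's indifference given Rosa's mix p = 1/10:
  payoff from Right = -31/10; payoff from Left = -31/10 — equal.
Check Rosa's indifference given Colin's mix q = 2/3:
  payoff from Down = 8/3; payoff from Up = 8/3 — equal.
Both players are indifferent, so neither can profitably deviate.

Yes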